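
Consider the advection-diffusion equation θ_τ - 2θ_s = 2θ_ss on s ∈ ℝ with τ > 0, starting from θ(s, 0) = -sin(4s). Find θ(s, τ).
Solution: Change to a moving frame: let η = s + 2τ, σ = τ and write θ(s,τ) = u(η,σ).
By the chain rule θ_τ = u_σ + 2u_η, θ_s = u_η, θ_ss = u_ηη.
Then θ_τ - 2θ_s = u_σ: the advection term cancels and the PDE becomes the heat equation u_σ = 2u_ηη on η ∈ ℝ.
Initial data: u(η,0) = θ(η,0) = -sin(4η).
On η ∈ ℝ each mode satisfies (sin(nη))″ = -n² sin(nη), so exp(-2n²σ) sin(nη) solves the heat equation; by superposition u(η,σ) = Σ c_n exp(-2n²σ) sin(nη).
Reading off the coefficients: c_4=-1, so u(η,σ) = -exp(-32σ)sin(4η).
Substituting back η = s + 2τ, σ = τ: θ(s,τ) = u(s + 2τ, τ).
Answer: θ(s, τ) = -exp(-32τ)sin(4s + 8τ)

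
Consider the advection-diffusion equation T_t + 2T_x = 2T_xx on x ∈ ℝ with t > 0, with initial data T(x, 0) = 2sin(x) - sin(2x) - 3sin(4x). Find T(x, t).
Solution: Moving frame: η = x - 2t, σ = t, T = u(η,σ), so T_t = u_σ - 2u_η and T_xx = u_ηη.
Hence T_t + 2T_x = u_σ and the PDE becomes the heat equation u_σ = 2u_ηη on η ∈ ℝ.
Initial data: u(η,0) = T(η,0) = 2sin(η) - sin(2η) - 3sin(4η). Each mode sin(nη) decays as exp(-2n²σ) on ℝ, so u(η,σ) = Σ c_n exp(-2n²σ) sin(nη) with c_1=2, c_2=-1, c_4=-3: u(η,σ) = 2exp(-2σ)sin(η) - exp(-8σ)sin(2η) - 3exp(-32σ)sin(4η).
Substituting back: T(x,t) = u(x - 2t, t).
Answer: T(x, t) = -2exp(-2t)sin(2t - x) + exp(-8t)sin(4t - 2x) + 3exp(-32t)sin(8t - 4x)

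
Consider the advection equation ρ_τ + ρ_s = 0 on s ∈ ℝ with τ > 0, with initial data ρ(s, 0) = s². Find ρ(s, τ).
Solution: By characteristics (ds/dτ = 1), ρ(s,τ) = f(s - τ) with f = ρ(·, 0).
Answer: ρ(s, τ) = s² - 2sτ + τ²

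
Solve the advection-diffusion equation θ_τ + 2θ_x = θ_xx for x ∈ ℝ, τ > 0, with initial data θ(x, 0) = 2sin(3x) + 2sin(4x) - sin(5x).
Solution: Change to a moving frame: let η = x - 2τ, σ = τ and write θ(x,τ) = u(η,σ).
By the chain rule θ_τ = u_σ - 2u_η, θ_x = u_η, θ_xx = u_ηη.
Then θ_τ + 2θ_x = u_σ: the advection term cancels and the PDE becomes the heat equation u_σ = u_ηη on η ∈ ℝ.
Initial data: u(η,0) = θ(η,0) = 2sin(3η) + 2sin(4η) - sin(5η).
On η ∈ ℝ each mode satisfies (sin(nη))″ = -n² sin(nη), so exp(-n²σ) sin(nη) solves the heat equation; by superposition u(η,σ) = Σ c_n exp(-n²σ) sin(nη).
Reading off the coefficients: c_3=2, c_4=2, c_5=-1, so u(η,σ) = 2exp(-9σ)sin(3η) + 2exp(-16σ)sin(4η) - exp(-25σ)sin(5η).
Substituting back η = x - 2τ, σ = τ: θ(x,τ) = u(x - 2τ, τ).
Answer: θ(x, τ) = 2exp(-9τ)sin(3x - 6τ) + 2exp(-16τ)sin(4x - 8τ) - exp(-25τ)sin(5x - 10τ)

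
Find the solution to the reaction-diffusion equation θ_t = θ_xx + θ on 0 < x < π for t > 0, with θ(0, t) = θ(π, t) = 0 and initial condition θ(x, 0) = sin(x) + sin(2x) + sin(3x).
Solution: Substitute θ = exp(t)u, i.e. u = exp(-t)θ.
By the product rule, θ_t = exp(t)(u_t + u), θ_xx = exp(t)u_xx.
Substituting into the PDE and dividing by exp(t): u_t + u = u_xx + u.
The lower-order terms cancel, leaving the standard heat equation u_t = u_xx.
Initial data for u: u(x,0) = θ(x,0) = sin(x) + sin(2x) + sin(3x). The boundary conditions carry over: u(0,t) = u(π,t) = 0.
Solve for u:
  Using separation of variables u = X(x)G(t):
  Eigenfunctions: sin(nx), n = 1, 2, 3, ...
  General solution: u(x, t) = Σ c_n sin(nx) exp(-n² t)
  Matching u(x,0) = sin(x) + sin(2x) + sin(3x) term by term: c_1=1, c_2=1, c_3=1.
Hence u(x,t) = exp(-t)sin(x) + exp(-4t)sin(2x) + exp(-9t)sin(3x).
Transform back: θ(x,t) = exp(t)u(x,t).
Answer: θ(x, t) = sin(x) + exp(-3t)sin(2x) + exp(-8t)sin(3x)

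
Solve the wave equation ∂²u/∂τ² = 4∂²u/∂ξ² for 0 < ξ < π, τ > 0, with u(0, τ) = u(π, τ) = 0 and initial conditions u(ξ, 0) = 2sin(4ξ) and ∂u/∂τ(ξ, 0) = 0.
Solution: Using separation of variables u = X(ξ)T(τ):
Eigenfunctions: sin(nξ), n = 1, 2, 3, ...
General solution: u(ξ, τ) = Σ [A_n cos(2n τ) + B_n sin(2n τ)] sin(nξ)
From u(ξ,0) = 2sin(4ξ): A_4=2. From u_τ(ξ,0) = 0: all B_n = 0.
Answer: u(ξ, τ) = 2sin(4ξ)cos(8τ)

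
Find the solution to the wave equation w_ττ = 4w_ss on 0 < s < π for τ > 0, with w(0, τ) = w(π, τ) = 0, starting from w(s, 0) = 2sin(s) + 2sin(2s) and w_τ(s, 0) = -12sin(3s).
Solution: Separating variables: w = Σ [A_n cos(ω_n τ) + B_n sin(ω_n τ)] sin(ns), ω_n = 2n. From ICs (B_n = velocity coefficient / ω_n): A_1=2, A_2=2, B_3=-2.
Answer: w(s, τ) = 2sin(s)cos(2τ) + 2sin(2s)cos(4τ) - 2sin(3s)sin(6τ)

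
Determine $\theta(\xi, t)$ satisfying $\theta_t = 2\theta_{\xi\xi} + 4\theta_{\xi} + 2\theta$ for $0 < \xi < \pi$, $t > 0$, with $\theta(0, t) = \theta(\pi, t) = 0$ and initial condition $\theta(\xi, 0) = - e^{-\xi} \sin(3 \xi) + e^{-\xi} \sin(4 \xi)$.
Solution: Substitute $\theta = e^{-\xi}u$, i.e. $u = e^{\xi}\theta$.
By the product rule, $\theta_{\xi} = e^{-\xi}(u_{\xi} - u)$, $\theta_{\xi\xi} = e^{-\xi}(u_{\xi\xi} - 2u_{\xi} + u)$, $\theta_t = e^{-\xi}u_t$.
Substituting into the PDE and dividing by $e^{-\xi}$: $u_t = 2(u_{\xi\xi} - 2u_{\xi} + u) + 4(u_{\xi} - u) + 2u$.
The lower-order terms cancel, leaving the standard heat equation $u_t = 2u_{\xi\xi}$.
Initial data for $u$: $u(\xi,0) = e^{\xi}\theta(\xi,0) = - \sin(3 \xi) + \sin(4 \xi)$. The boundary conditions carry over: $u(0,t) = u(\pi,t) = 0$.
Solve for $u$:
  Using separation of variables $u = X(\xi)G(t)$:
  Eigenfunctions: $\sin(n\xi)$, $n = 1, 2, 3, \ldots$
  General solution: $u(\xi, t) = \sum c_n \sin(n\xi) e^{-2n^2 t}$
  Matching $u(\xi,0) = - \sin(3 \xi) + \sin(4 \xi)$ term by term: $c_3=-1, c_4=1$.
Hence $u(\xi,t) = - e^{-18 t} \sin(3 \xi) + e^{-32 t} \sin(4 \xi)$.
Transform back: $\theta(\xi,t) = e^{-\xi}u(\xi,t)$.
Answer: $\theta(\xi, t) = - e^{-\xi} e^{-18 t} \sin(3 \xi) + e^{-\xi} e^{-32 t} \sin(4 \xi)$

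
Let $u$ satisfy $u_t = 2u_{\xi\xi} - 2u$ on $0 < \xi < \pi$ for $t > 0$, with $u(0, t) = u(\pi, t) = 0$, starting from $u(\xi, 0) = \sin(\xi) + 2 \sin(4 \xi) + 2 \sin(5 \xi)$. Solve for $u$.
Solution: Substitute $u = e^{-2t}w$.
Then $u_t = e^{-2t}(w_t - 2w)$, $u_{\xi\xi} = e^{-2t}w_{\xi\xi}$; substituting and dividing by $e^{-2t}$, the lower-order terms cancel: $w_t = 2w_{\xi\xi}$ (standard heat equation).
Data for $w$: $w(\xi,0) = u(\xi,0) = \sin(\xi) + 2 \sin(4 \xi) + 2 \sin(5 \xi)$. The boundary conditions carry over: $w(0,t) = w(\pi,t) = 0$.
Separating variables: $w = \sum c_n e^{-2n^2t} \sin(n\xi)$. From $w(\xi,0) = \sin(\xi) + 2 \sin(4 \xi) + 2 \sin(5 \xi)$: $c_1=1, c_4=2, c_5=2$.
So $w(\xi,t) = e^{-2 t} \sin(\xi) + 2 e^{-32 t} \sin(4 \xi) + 2 e^{-50 t} \sin(5 \xi)$, and $u(\xi,t) = e^{-2t}w(\xi,t)$.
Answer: $u(\xi, t) = e^{-4 t} \sin(\xi) + 2 e^{-34 t} \sin(4 \xi) + 2 e^{-52 t} \sin(5 \xi)$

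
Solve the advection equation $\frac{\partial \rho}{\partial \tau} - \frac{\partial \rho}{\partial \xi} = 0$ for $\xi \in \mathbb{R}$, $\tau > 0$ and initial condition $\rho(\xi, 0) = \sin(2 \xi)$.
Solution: By characteristics ($d\xi/d\tau = -1$), $\rho(\xi,\tau) = f(\xi + \tau)$ with $f = \rho( \cdot , 0)$.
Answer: $\rho(\xi, \tau) = \sin(2 \tau + 2 \xi)$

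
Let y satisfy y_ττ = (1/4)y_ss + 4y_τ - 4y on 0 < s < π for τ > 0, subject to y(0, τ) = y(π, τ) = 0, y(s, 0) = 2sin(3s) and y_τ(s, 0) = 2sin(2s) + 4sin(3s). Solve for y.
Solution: Substitute y = exp(2τ)u, i.e. u = exp(-2τ)y.
By the product rule, y_τ = exp(2τ)(u_τ + 2u), y_ττ = exp(2τ)(u_ττ + 4u_τ + 4u), y_ss = exp(2τ)u_ss.
Substituting into the PDE and dividing by exp(2τ): u_ττ + 4u_τ + 4u = (1/4)u_ss + 4(u_τ + 2u) - 4u.
The lower-order terms cancel, leaving the standard wave equation u_ττ = (1/4)u_ss.
Initial data for u: u(s,0) = y(s,0) = 2sin(3s); u_τ(s,0) = y_τ(s,0) - 2y(s,0) = 2sin(2s). The boundary conditions carry over: u(0,τ) = u(π,τ) = 0.
Solve for u:
  Using separation of variables u = X(s)T(τ):
  Eigenfunctions: sin(ns), n = 1, 2, 3, ...
  General solution: u(s, τ) = Σ [A_n cos(n τ/2) + B_n sin(n τ/2)] sin(ns)
  From u(s,0) = 2sin(3s): A_3=2. From u_τ(s,0) = 2sin(2s), using u_τ(s,0) = Σ ω_n B_n sin(ns) with ω_n = n/2: B_2 = 2/1 = 2.
Hence u(s,τ) = 2sin(2s)sin(τ) + 2sin(3s)cos(3τ/2).
Transform back: y(s,τ) = exp(2τ)u(s,τ).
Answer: y(s, τ) = 2exp(2τ)sin(2s)sin(τ) + 2exp(2τ)sin(3s)cos(3τ/2)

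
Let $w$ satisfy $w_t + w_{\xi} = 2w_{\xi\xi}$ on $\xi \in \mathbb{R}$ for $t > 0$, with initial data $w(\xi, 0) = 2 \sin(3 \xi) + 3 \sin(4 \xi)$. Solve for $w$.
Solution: Moving frame: $\eta = \xi - t$, $\sigma = t$, $w = u(\eta,\sigma)$, so $w_t = u_{\sigma} - u_{\eta}$ and $w_{\xi\xi} = u_{\eta\eta}$.
Hence $w_t + w_{\xi} = u_{\sigma}$ and the PDE becomes the heat equation $u_{\sigma} = 2u_{\eta\eta}$ on $\eta \in \mathbb{R}$.
Initial data: $u(\eta,0) = w(\eta,0) = 2 \sin(3 \eta) + 3 \sin(4 \eta)$. Each mode $\sin(n\eta)$ decays as $e^{-2n^2\sigma}$ on $\mathbb{R}$, so $u(\eta,\sigma) = \sum c_n e^{-2n^2\sigma} \sin(n\eta)$ with $c_3=2, c_4=3$: $u(\eta,\sigma) = 2 e^{-18 \sigma} \sin(3 \eta) + 3 e^{-32 \sigma} \sin(4 \eta)$.
Substituting back: $w(\xi,t) = u(\xi - t, t)$.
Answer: $w(\xi, t) = 2 e^{-18 t} \sin(3 \xi - 3 t) + 3 e^{-32 t} \sin(4 \xi - 4 t)$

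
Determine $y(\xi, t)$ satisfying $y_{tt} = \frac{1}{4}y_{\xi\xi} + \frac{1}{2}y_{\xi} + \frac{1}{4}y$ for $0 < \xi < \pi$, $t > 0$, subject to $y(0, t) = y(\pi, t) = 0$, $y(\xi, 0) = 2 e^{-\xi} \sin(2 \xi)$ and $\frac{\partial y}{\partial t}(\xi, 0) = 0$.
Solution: Substitute $y = e^{-\xi}u$.
Then $y_{\xi} = e^{-\xi}(u_{\xi} - u)$, $y_{\xi\xi} = e^{-\xi}(u_{\xi\xi} - 2u_{\xi} + u)$, $y_{tt} = e^{-\xi}u_{tt}$; substituting and dividing by $e^{-\xi}$, the lower-order terms cancel: $u_{tt} = \frac{1}{4}u_{\xi\xi}$ (standard wave equation).
Data for $u$: $u(\xi,0) = e^{\xi}y(\xi,0) = 2 \sin(2 \xi)$; $u_t(\xi,0) = e^{\xi}y_t(\xi,0) = 0$. The boundary conditions carry over: $u(0,t) = u(\pi,t) = 0$.
Separating variables: $u = \sum [A_n \cos(\omega_n t) + B_n \sin(\omega_n t)] \sin(n\xi)$, $\omega_n = n/2$. From ICs: $A_2=2$.
So $u(\xi,t) = 2 \sin(2 \xi) \cos(t)$, and $y(\xi,t) = e^{-\xi}u(\xi,t)$.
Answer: $y(\xi, t) = 2 e^{-\xi} \sin(2 \xi) \cos(t)$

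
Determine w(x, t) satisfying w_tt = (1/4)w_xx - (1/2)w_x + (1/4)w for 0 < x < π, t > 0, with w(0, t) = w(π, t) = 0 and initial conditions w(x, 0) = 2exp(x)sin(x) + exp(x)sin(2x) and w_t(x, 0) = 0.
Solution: Substitute w = exp(x)u.
Then w_x = exp(x)(u_x + u), w_xx = exp(x)(u_xx + 2u_x + u), w_tt = exp(x)u_tt; substituting and dividing by exp(x), the lower-order terms cancel: u_tt = (1/4)u_xx (standard wave equation).
Data for u: u(x,0) = exp(-x)w(x,0) = 2sin(x) + sin(2x); u_t(x,0) = exp(-x)w_t(x,0) = 0. The boundary conditions carry over: u(0,t) = u(π,t) = 0.
Separating variables: u = Σ [A_n cos(ω_n t) + B_n sin(ω_n t)] sin(nx), ω_n = n/2. From ICs: A_1=2, A_2=1.
So u(x,t) = 2sin(x)cos(t/2) + sin(2x)cos(t), and w(x,t) = exp(x)u(x,t).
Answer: w(x, t) = 2exp(x)sin(x)cos(t/2) + exp(x)sin(2x)cos(t)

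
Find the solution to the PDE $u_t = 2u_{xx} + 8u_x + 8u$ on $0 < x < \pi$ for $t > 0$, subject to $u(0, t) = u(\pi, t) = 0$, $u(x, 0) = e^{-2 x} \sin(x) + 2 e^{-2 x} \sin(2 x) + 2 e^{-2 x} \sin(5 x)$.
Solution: Substitute $u = e^{-2x}w$.
Then $u_x = e^{-2x}(w_x - 2w)$, $u_{xx} = e^{-2x}(w_{xx} - 4w_x + 4w)$, $u_t = e^{-2x}w_t$; substituting and dividing by $e^{-2x}$, the lower-order terms cancel: $w_t = 2w_{xx}$ (standard heat equation).
Data for $w$: $w(x,0) = e^{2x}u(x,0) = \sin(x) + 2 \sin(2 x) + 2 \sin(5 x)$. The boundary conditions carry over: $w(0,t) = w(\pi,t) = 0$.
Separating variables: $w = \sum c_n e^{-2n^2t} \sin(nx)$. From $w(x,0) = \sin(x) + 2 \sin(2 x) + 2 \sin(5 x)$: $c_1=1, c_2=2, c_5=2$.
So $w(x,t) = e^{-2 t} \sin(x) + 2 e^{-8 t} \sin(2 x) + 2 e^{-50 t} \sin(5 x)$, and $u(x,t) = e^{-2x}w(x,t)$.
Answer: $u(x, t) = e^{-2 t} e^{-2 x} \sin(x) + 2 e^{-8 t} e^{-2 x} \sin(2 x) + 2 e^{-50 t} e^{-2 x} \sin(5 x)$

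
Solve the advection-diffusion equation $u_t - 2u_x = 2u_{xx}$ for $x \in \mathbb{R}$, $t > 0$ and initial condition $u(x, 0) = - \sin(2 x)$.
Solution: Moving frame: $\eta = x + 2t$, $\sigma = t$, $u = w(\eta,\sigma)$, so $u_t = w_{\sigma} + 2w_{\eta}$ and $u_{xx} = w_{\eta\eta}$.
Hence $u_t - 2u_x = w_{\sigma}$ and the PDE becomes the heat equation $w_{\sigma} = 2w_{\eta\eta}$ on $\eta \in \mathbb{R}$.
Initial data: $w(\eta,0) = u(\eta,0) = - \sin(2 \eta)$. Each mode $\sin(n\eta)$ decays as $e^{-2n^2\sigma}$ on $\mathbb{R}$, so $w(\eta,\sigma) = \sum c_n e^{-2n^2\sigma} \sin(n\eta)$ with $c_2=-1$: $w(\eta,\sigma) = - e^{-8 \sigma} \sin(2 \eta)$.
Substituting back: $u(x,t) = w(x + 2t, t)$.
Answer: $u(x, t) = - e^{-8 t} \sin(4 t + 2 x)$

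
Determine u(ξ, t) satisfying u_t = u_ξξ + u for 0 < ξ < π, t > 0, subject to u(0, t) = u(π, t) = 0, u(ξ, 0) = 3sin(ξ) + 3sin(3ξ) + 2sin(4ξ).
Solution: Substitute u = exp(t)w.
Then u_t = exp(t)(w_t + w), u_ξξ = exp(t)w_ξξ; substituting and dividing by exp(t), the lower-order terms cancel: w_t = w_ξξ (standard heat equation).
Data for w: w(ξ,0) = u(ξ,0) = 3sin(ξ) + 3sin(3ξ) + 2sin(4ξ). The boundary conditions carry over: w(0,t) = w(π,t) = 0.
Separating variables: w = Σ c_n exp(-n²t) sin(nξ). From w(ξ,0) = 3sin(ξ) + 3sin(3ξ) + 2sin(4ξ): c_1=3, c_3=3, c_4=2.
So w(ξ,t) = 3exp(-t)sin(ξ) + 3exp(-9t)sin(3ξ) + 2exp(-16t)sin(4ξ), and u(ξ,t) = exp(t)w(ξ,t).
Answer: u(ξ, t) = 3sin(ξ) + 3exp(-8t)sin(3ξ) + 2exp(-15t)sin(4ξ)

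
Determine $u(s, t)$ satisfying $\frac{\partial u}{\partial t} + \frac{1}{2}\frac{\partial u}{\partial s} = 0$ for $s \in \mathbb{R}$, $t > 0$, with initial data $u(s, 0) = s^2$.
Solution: By characteristics ($ds/dt = 1/2$), $u(s,t) = f(s - \frac{1}{2}t)$ with $f = u( \cdot , 0)$.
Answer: $u(s, t) = s^2 -  s t + \frac{1}{4} t^2$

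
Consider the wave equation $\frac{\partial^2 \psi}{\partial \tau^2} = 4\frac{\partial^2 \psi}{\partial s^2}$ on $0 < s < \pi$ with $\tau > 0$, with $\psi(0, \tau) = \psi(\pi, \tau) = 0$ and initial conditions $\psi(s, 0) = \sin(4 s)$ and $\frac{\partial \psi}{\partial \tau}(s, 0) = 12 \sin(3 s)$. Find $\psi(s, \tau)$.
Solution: Separating variables: $\psi = \sum [A_n \cos(\omega_n \tau) + B_n \sin(\omega_n \tau)] \sin(ns)$, $\omega_n = 2n$. From ICs ($B_n$ = velocity coefficient / $\omega_n$): $A_4=1, B_3=2$.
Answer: $\psi(s, \tau) = 2 \sin(6 \tau) \sin(3 s) + \sin(4 s) \cos(8 \tau)$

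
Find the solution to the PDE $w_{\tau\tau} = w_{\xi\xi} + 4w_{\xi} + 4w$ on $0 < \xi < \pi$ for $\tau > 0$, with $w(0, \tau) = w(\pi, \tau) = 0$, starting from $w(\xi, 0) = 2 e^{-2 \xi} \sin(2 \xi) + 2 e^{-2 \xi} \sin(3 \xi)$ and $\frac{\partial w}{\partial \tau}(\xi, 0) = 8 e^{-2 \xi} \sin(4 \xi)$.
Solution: Substitute $w = e^{-2\xi}u$.
Then $w_{\xi} = e^{-2\xi}(u_{\xi} - 2u)$, $w_{\xi\xi} = e^{-2\xi}(u_{\xi\xi} - 4u_{\xi} + 4u)$, $w_{\tau\tau} = e^{-2\xi}u_{\tau\tau}$; substituting and dividing by $e^{-2\xi}$, the lower-order terms cancel: $u_{\tau\tau} = u_{\xi\xi}$ (standard wave equation).
Data for $u$: $u(\xi,0) = e^{2\xi}w(\xi,0) = 2 \sin(2 \xi) + 2 \sin(3 \xi)$; $u_{\tau}(\xi,0) = e^{2\xi}w_{\tau}(\xi,0) = 8 \sin(4 \xi)$. The boundary conditions carry over: $u(0,\tau) = u(\pi,\tau) = 0$.
Separating variables: $u = \sum [A_n \cos(\omega_n \tau) + B_n \sin(\omega_n \tau)] \sin(n\xi)$, $\omega_n = n$. From ICs ($B_n$ = velocity coefficient / $\omega_n$): $A_2=2, A_3=2, B_4=2$.
So $u(\xi,\tau) = 2 \sin(2 \xi) \cos(2 \tau) + 2 \sin(3 \xi) \cos(3 \tau) + 2 \sin(4 \xi) \sin(4 \tau)$, and $w(\xi,\tau) = e^{-2\xi}u(\xi,\tau)$.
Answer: $w(\xi, \tau) = 2 e^{-2 \xi} \sin(4 \tau) \sin(4 \xi) + 2 e^{-2 \xi} \sin(2 \xi) \cos(2 \tau) + 2 e^{-2 \xi} \sin(3 \xi) \cos(3 \tau)$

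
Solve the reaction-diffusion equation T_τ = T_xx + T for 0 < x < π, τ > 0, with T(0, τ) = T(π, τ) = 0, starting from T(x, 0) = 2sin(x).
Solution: Substitute T = exp(τ)u, i.e. u = exp(-τ)T.
By the product rule, T_τ = exp(τ)(u_τ + u), T_xx = exp(τ)u_xx.
Substituting into the PDE and dividing by exp(τ): u_τ + u = u_xx + u.
The lower-order terms cancel, leaving the standard heat equation u_τ = u_xx.
Initial data for u: u(x,0) = T(x,0) = 2sin(x). The boundary conditions carry over: u(0,τ) = u(π,τ) = 0.
Solve for u:
  Using separation of variables u = X(x)G(τ):
  Eigenfunctions: sin(nx), n = 1, 2, 3, ...
  General solution: u(x, τ) = Σ c_n sin(nx) exp(-n² τ)
  Matching u(x,0) = 2sin(x) term by term: c_1=2.
Hence u(x,τ) = 2exp(-τ)sin(x).
Transform back: T(x,τ) = exp(τ)u(x,τ).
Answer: T(x, τ) = 2sin(x)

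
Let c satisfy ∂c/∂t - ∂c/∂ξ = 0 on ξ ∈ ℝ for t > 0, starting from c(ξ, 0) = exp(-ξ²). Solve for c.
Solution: By method of characteristics (waves move left with speed 1):
Along characteristics ξ + t = const, c is constant, so c(ξ,t) = f(ξ + t) with f = c(·, 0).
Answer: c(ξ, t) = exp(-(t + ξ)²)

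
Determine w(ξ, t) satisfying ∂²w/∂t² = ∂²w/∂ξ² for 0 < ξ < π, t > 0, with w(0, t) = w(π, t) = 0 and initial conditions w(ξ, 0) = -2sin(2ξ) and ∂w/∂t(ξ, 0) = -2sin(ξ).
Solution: Separating variables: w = Σ [A_n cos(ω_n t) + B_n sin(ω_n t)] sin(nξ), ω_n = n. From ICs (B_n = velocity coefficient / ω_n): A_2=-2, B_1=-2.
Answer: w(ξ, t) = -2sin(t)sin(ξ) - 2sin(2ξ)cos(2t)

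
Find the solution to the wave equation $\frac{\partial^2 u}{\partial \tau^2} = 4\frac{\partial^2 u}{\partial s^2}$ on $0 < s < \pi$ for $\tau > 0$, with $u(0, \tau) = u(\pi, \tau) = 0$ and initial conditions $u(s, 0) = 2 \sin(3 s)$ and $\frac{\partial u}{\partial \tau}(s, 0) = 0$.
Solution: Separating variables: $u = \sum [A_n \cos(\omega_n \tau) + B_n \sin(\omega_n \tau)] \sin(ns)$, $\omega_n = 2n$. From ICs: $A_3=2$.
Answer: $u(s, \tau) = 2 \sin(3 s) \cos(6 \tau)$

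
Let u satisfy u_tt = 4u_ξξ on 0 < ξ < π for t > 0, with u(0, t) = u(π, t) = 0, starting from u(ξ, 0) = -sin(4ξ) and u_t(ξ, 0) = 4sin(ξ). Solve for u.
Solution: Using separation of variables u = X(ξ)T(t):
Eigenfunctions: sin(nξ), n = 1, 2, 3, ...
General solution: u(ξ, t) = Σ [A_n cos(2n t) + B_n sin(2n t)] sin(nξ)
From u(ξ,0) = -sin(4ξ): A_4=-1. From u_t(ξ,0) = 4sin(ξ), using u_t(ξ,0) = Σ ω_n B_n sin(nξ) with ω_n = 2n: B_1 = 4/2 = 2.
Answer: u(ξ, t) = 2sin(2t)sin(ξ) - sin(4ξ)cos(8t)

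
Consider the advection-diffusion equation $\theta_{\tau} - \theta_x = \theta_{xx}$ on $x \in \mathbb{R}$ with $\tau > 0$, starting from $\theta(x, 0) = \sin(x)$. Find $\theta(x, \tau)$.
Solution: Moving frame: $\eta = x + \tau$, $\sigma = \tau$, $\theta = u(\eta,\sigma)$, so $\theta_{\tau} = u_{\sigma} + u_{\eta}$ and $\theta_{xx} = u_{\eta\eta}$.
Hence $\theta_{\tau} - \theta_x = u_{\sigma}$ and the PDE becomes the heat equation $u_{\sigma} = u_{\eta\eta}$ on $\eta \in \mathbb{R}$.
Initial data: $u(\eta,0) = \theta(\eta,0) = \sin(\eta)$. Each mode $\sin(n\eta)$ decays as $e^{-n^2\sigma}$ on $\mathbb{R}$, so $u(\eta,\sigma) = \sum c_n e^{-n^2\sigma} \sin(n\eta)$ with $c_1=1$: $u(\eta,\sigma) = e^{-\sigma} \sin(\eta)$.
Substituting back: $\theta(x,\tau) = u(x + \tau, \tau)$.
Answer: $\theta(x, \tau) = e^{-\tau} \sin(\tau + x)$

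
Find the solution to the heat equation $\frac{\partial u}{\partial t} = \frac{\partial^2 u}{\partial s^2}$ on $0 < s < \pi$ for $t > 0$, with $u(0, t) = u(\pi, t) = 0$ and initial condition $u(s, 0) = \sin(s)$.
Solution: Separating variables: $u = \sum c_n e^{-n^2t} \sin(ns)$. From $u(s,0) = \sin(s)$: $c_1=1$.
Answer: $u(s, t) = e^{-t} \sin(s)$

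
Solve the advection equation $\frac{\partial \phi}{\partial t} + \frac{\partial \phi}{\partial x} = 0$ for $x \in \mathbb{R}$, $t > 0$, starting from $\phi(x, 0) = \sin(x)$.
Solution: By characteristics ($dx/dt = 1$), $\phi(x,t) = f(x - t)$ with $f = \phi( \cdot , 0)$.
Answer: $\phi(x, t) = - \sin(t - x)$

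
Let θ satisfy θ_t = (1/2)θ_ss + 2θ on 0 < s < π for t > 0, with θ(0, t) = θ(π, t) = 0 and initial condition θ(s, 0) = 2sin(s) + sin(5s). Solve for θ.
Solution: Substitute θ = exp(2t)u.
Then θ_t = exp(2t)(u_t + 2u), θ_ss = exp(2t)u_ss; substituting and dividing by exp(2t), the lower-order terms cancel: u_t = (1/2)u_ss (standard heat equation).
Data for u: u(s,0) = θ(s,0) = 2sin(s) + sin(5s). The boundary conditions carry over: u(0,t) = u(π,t) = 0.
Separating variables: u = Σ c_n exp(-n²t/2) sin(ns). From u(s,0) = 2sin(s) + sin(5s): c_1=2, c_5=1.
So u(s,t) = 2exp(-t/2)sin(s) + exp(-25t/2)sin(5s), and θ(s,t) = exp(2t)u(s,t).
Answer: θ(s, t) = 2exp(3t/2)sin(s) + exp(-21t/2)sin(5s)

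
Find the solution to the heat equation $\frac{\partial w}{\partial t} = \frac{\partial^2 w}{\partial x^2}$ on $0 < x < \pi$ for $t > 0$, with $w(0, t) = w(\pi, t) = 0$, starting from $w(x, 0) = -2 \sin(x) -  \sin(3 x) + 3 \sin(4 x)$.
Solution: Using separation of variables $w = X(x)T(t)$:
Eigenfunctions: $\sin(nx)$, $n = 1, 2, 3, \ldots$
General solution: $w(x, t) = \sum c_n \sin(nx) e^{-n^2 t}$
Matching $w(x,0) = -2 \sin(x) - \sin(3 x) + 3 \sin(4 x)$ term by term: $c_1=-2, c_3=-1, c_4=3$.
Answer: $w(x, t) = -2 e^{-t} \sin(x) -  e^{-9 t} \sin(3 x) + 3 e^{-16 t} \sin(4 x)$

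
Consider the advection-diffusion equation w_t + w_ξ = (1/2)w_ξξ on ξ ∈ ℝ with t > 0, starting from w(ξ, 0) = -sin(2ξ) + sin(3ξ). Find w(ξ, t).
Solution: Moving frame: η = ξ - t, σ = t, w = u(η,σ), so w_t = u_σ - u_η and w_ξξ = u_ηη.
Hence w_t + w_ξ = u_σ and the PDE becomes the heat equation u_σ = (1/2)u_ηη on η ∈ ℝ.
Initial data: u(η,0) = w(η,0) = -sin(2η) + sin(3η). Each mode sin(nη) decays as exp(-n²σ/2) on ℝ, so u(η,σ) = Σ c_n exp(-n²σ/2) sin(nη) with c_2=-1, c_3=1: u(η,σ) = -exp(-2σ)sin(2η) + exp(-9σ/2)sin(3η).
Substituting back: w(ξ,t) = u(ξ - t, t).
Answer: w(ξ, t) = exp(-2t)sin(2t - 2ξ) - exp(-9t/2)sin(3t - 3ξ)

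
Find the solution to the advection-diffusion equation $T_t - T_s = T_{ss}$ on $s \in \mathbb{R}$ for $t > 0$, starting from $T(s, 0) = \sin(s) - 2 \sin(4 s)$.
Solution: Moving frame: $\eta = s + t$, $\sigma = t$, $T = u(\eta,\sigma)$, so $T_t = u_{\sigma} + u_{\eta}$ and $T_{ss} = u_{\eta\eta}$.
Hence $T_t - T_s = u_{\sigma}$ and the PDE becomes the heat equation $u_{\sigma} = u_{\eta\eta}$ on $\eta \in \mathbb{R}$.
Initial data: $u(\eta,0) = T(\eta,0) = \sin(\eta) - 2 \sin(4 \eta)$. Each mode $\sin(n\eta)$ decays as $e^{-n^2\sigma}$ on $\mathbb{R}$, so $u(\eta,\sigma) = \sum c_n e^{-n^2\sigma} \sin(n\eta)$ with $c_1=1, c_4=-2$: $u(\eta,\sigma) = e^{-\sigma} \sin(\eta) - 2 e^{-16 \sigma} \sin(4 \eta)$.
Substituting back: $T(s,t) = u(s + t, t)$.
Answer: $T(s, t) = e^{-t} \sin(s + t) - 2 e^{-16 t} \sin(4 s + 4 t)$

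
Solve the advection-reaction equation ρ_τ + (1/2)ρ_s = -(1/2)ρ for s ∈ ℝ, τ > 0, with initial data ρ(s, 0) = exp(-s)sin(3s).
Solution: Substitute ρ = exp(-s)u.
Then ρ_s = exp(-s)(u_s - u), ρ_τ = exp(-s)u_τ; substituting and dividing by exp(-s), the lower-order terms cancel: u_τ + (1/2)u_s = 0 (standard advection equation).
Data for u: u(s,0) = exp(s)ρ(s,0) = sin(3s).
By characteristics (ds/dτ = 1/2), u(s,τ) = f(s - (1/2)τ) with f = u(·, 0).
So u(s,τ) = sin(3s - 3τ/2), and ρ(s,τ) = exp(-s)u(s,τ).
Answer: ρ(s, τ) = exp(-s)sin(3s - 3τ/2)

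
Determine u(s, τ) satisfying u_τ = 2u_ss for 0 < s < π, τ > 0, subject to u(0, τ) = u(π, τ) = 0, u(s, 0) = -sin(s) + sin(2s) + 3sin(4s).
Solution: Separating variables: u = Σ c_n exp(-2n²τ) sin(ns). From u(s,0) = -sin(s) + sin(2s) + 3sin(4s): c_1=-1, c_2=1, c_4=3.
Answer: u(s, τ) = -exp(-2τ)sin(s) + exp(-8τ)sin(2s) + 3exp(-32τ)sin(4s)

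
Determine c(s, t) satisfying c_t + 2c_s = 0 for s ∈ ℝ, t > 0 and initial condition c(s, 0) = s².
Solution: By method of characteristics (waves move right with speed 2):
Along characteristics s - 2t = const, c is constant, so c(s,t) = f(s - 2t) with f = c(·, 0).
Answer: c(s, t) = s² - 4st + 4t²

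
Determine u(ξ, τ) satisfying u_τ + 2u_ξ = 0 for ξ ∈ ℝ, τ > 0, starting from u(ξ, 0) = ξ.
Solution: By method of characteristics (waves move right with speed 2):
Along characteristics ξ - 2τ = const, u is constant, so u(ξ,τ) = f(ξ - 2τ) with f = u(·, 0).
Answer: u(ξ, τ) = ξ - 2τ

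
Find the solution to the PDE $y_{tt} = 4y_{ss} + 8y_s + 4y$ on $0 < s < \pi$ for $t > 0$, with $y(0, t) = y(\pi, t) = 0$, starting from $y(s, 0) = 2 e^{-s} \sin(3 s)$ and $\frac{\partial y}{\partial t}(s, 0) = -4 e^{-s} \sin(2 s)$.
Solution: Substitute $y = e^{-s}u$, i.e. $u = e^{s}y$.
By the product rule, $y_s = e^{-s}(u_s - u)$, $y_{ss} = e^{-s}(u_{ss} - 2u_s + u)$, $y_{tt} = e^{-s}u_{tt}$.
Substituting into the PDE and dividing by $e^{-s}$: $u_{tt} = 4(u_{ss} - 2u_s + u) + 8(u_s - u) + 4u$.
The lower-order terms cancel, leaving the standard wave equation $u_{tt} = 4u_{ss}$.
Initial data for $u$: $u(s,0) = e^{s}y(s,0) = 2 \sin(3 s)$; $u_t(s,0) = e^{s}y_t(s,0) = -4 \sin(2 s)$. The boundary conditions carry over: $u(0,t) = u(\pi,t) = 0$.
Solve for $u$:
  Using separation of variables $u = X(s)T(t)$:
  Eigenfunctions: $\sin(ns)$, $n = 1, 2, 3, \ldots$
  General solution: $u(s, t) = \sum [A_n \cos(2n t) + B_n \sin(2n t)] \sin(ns)$
  From $u(s,0) = 2 \sin(3 s)$: $A_3=2$. From $u_t(s,0) = -4 \sin(2 s)$, using $u_t(s,0) = \sum \omega_n B_n \sin(ns)$ with $\omega_n = 2n$: $B_2 = (-4)/4 = -1$.
Hence $u(s,t) = - \sin(2 s) \sin(4 t) + 2 \sin(3 s) \cos(6 t)$.
Transform back: $y(s,t) = e^{-s}u(s,t)$.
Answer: $y(s, t) = - e^{-s} \sin(2 s) \sin(4 t) + 2 e^{-s} \sin(3 s) \cos(6 t)$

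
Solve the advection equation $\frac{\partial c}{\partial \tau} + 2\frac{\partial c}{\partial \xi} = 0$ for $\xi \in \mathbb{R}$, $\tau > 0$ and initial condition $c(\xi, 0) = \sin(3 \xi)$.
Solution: By characteristics ($d\xi/d\tau = 2$), $c(\xi,\tau) = f(\xi - 2\tau)$ with $f = c( \cdot , 0)$.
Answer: $c(\xi, \tau) = - \sin(6 \tau - 3 \xi)$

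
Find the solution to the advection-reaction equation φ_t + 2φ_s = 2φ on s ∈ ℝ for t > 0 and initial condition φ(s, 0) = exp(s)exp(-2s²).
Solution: Substitute φ = exp(s)u, i.e. u = exp(-s)φ.
By the product rule, φ_s = exp(s)(u_s + u), φ_t = exp(s)u_t.
Substituting into the PDE and dividing by exp(s): u_t + 2(u_s + u) = 2u.
The lower-order terms cancel, leaving the standard advection equation u_t + 2u_s = 0.
Initial data for u: u(s,0) = exp(-s)φ(s,0) = exp(-2s²).
Solve for u:
  By method of characteristics (waves move right with speed 2):
  Along characteristics s - 2t = const, u is constant, so u(s,t) = f(s - 2t) with f = u(·, 0).
Hence u(s,t) = exp(-2(s - 2t)²).
Transform back: φ(s,t) = exp(s)u(s,t).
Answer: φ(s, t) = exp(s)exp(-2(s - 2t)²)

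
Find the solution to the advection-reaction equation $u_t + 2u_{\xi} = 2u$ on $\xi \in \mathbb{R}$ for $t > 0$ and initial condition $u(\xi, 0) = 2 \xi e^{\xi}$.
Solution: Substitute $u = e^{\xi}w$, i.e. $w = e^{-\xi}u$.
By the product rule, $u_{\xi} = e^{\xi}(w_{\xi} + w)$, $u_t = e^{\xi}w_t$.
Substituting into the PDE and dividing by $e^{\xi}$: $w_t + 2(w_{\xi} + w) = 2w$.
The lower-order terms cancel, leaving the standard advection equation $w_t + 2w_{\xi} = 0$.
Initial data for $w$: $w(\xi,0) = e^{-\xi}u(\xi,0) = 2 \xi$.
Solve for $w$:
  By method of characteristics (waves move right with speed 2):
  Along characteristics $\xi - 2t =$ const, $w$ is constant, so $w(\xi,t) = f(\xi - 2t)$ with $f = w( \cdot , 0)$.
Hence $w(\xi,t) = -4 t + 2 \xi$.
Transform back: $u(\xi,t) = e^{\xi}w(\xi,t)$.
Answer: $u(\xi, t) = 2 \xi e^{\xi} - 4 t e^{\xi}$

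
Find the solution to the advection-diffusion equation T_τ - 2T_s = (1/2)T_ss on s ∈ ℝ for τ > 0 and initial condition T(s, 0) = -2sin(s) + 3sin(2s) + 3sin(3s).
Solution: Moving frame: η = s + 2τ, σ = τ, T = u(η,σ), so T_τ = u_σ + 2u_η and T_ss = u_ηη.
Hence T_τ - 2T_s = u_σ and the PDE becomes the heat equation u_σ = (1/2)u_ηη on η ∈ ℝ.
Initial data: u(η,0) = T(η,0) = -2sin(η) + 3sin(2η) + 3sin(3η). Each mode sin(nη) decays as exp(-n²σ/2) on ℝ, so u(η,σ) = Σ c_n exp(-n²σ/2) sin(nη) with c_1=-2, c_2=3, c_3=3: u(η,σ) = 3exp(-2σ)sin(2η) - 2exp(-σ/2)sin(η) + 3exp(-9σ/2)sin(3η).
Substituting back: T(s,τ) = u(s + 2τ, τ).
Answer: T(s, τ) = 3exp(-2τ)sin(2s + 4τ) - 2exp(-τ/2)sin(s + 2τ) + 3exp(-9τ/2)sin(3s + 6τ)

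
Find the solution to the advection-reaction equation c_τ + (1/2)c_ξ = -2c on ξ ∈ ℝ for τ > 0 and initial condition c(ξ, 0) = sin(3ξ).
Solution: Substitute c = exp(-2τ)u, i.e. u = exp(2τ)c.
By the product rule, c_τ = exp(-2τ)(u_τ - 2u), c_ξ = exp(-2τ)u_ξ.
Substituting into the PDE and dividing by exp(-2τ): u_τ - 2u + (1/2)u_ξ = -2u.
The lower-order terms cancel, leaving the standard advection equation u_τ + (1/2)u_ξ = 0.
Initial data for u: u(ξ,0) = c(ξ,0) = sin(3ξ).
Solve for u:
  By method of characteristics (waves move right with speed 1/2):
  Along characteristics ξ - (1/2)τ = const, u is constant, so u(ξ,τ) = f(ξ - (1/2)τ) with f = u(·, 0).
Hence u(ξ,τ) = sin(3ξ - 3τ/2).
Transform back: c(ξ,τ) = exp(-2τ)u(ξ,τ).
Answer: c(ξ, τ) = exp(-2τ)sin(3ξ - 3τ/2)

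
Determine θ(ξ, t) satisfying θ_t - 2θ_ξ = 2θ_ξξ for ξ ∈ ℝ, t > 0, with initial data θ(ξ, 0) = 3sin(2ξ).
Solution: Change to a moving frame: let η = ξ + 2t, σ = t and write θ(ξ,t) = u(η,σ).
By the chain rule θ_t = u_σ + 2u_η, θ_ξ = u_η, θ_ξξ = u_ηη.
Then θ_t - 2θ_ξ = u_σ: the advection term cancels and the PDE becomes the heat equation u_σ = 2u_ηη on η ∈ ℝ.
Initial data: u(η,0) = θ(η,0) = 3sin(2η).
On η ∈ ℝ each mode satisfies (sin(nη))″ = -n² sin(nη), so exp(-2n²σ) sin(nη) solves the heat equation; by superposition u(η,σ) = Σ c_n exp(-2n²σ) sin(nη).
Reading off the coefficients: c_2=3, so u(η,σ) = 3exp(-8σ)sin(2η).
Substituting back η = ξ + 2t, σ = t: θ(ξ,t) = u(ξ + 2t, t).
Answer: θ(ξ, t) = 3exp(-8t)sin(4t + 2ξ)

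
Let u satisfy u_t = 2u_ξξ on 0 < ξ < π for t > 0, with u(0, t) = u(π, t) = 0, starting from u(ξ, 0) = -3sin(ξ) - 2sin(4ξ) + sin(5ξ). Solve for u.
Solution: Separating variables: u = Σ c_n exp(-2n²t) sin(nξ). From u(ξ,0) = -3sin(ξ) - 2sin(4ξ) + sin(5ξ): c_1=-3, c_4=-2, c_5=1.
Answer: u(ξ, t) = -3exp(-2t)sin(ξ) - 2exp(-32t)sin(4ξ) + exp(-50t)sin(5ξ)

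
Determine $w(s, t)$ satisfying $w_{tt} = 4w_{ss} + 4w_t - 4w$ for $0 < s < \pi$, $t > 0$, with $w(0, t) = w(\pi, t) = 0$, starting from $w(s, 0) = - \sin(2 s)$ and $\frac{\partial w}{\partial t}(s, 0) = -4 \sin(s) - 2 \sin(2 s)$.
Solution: Substitute $w = e^{2t}u$.
Then $w_t = e^{2t}(u_t + 2u)$, $w_{tt} = e^{2t}(u_{tt} + 4u_t + 4u)$, $w_{ss} = e^{2t}u_{ss}$; substituting and dividing by $e^{2t}$, the lower-order terms cancel: $u_{tt} = 4u_{ss}$ (standard wave equation).
Data for $u$: $u(s,0) = w(s,0) = - \sin(2 s)$; $u_t(s,0) = w_t(s,0) - 2w(s,0) = -4 \sin(s)$. The boundary conditions carry over: $u(0,t) = u(\pi,t) = 0$.
Separating variables: $u = \sum [A_n \cos(\omega_n t) + B_n \sin(\omega_n t)] \sin(ns)$, $\omega_n = 2n$. From ICs ($B_n$ = velocity coefficient / $\omega_n$): $A_2=-1, B_1=-2$.
So $u(s,t) = -2 \sin(s) \sin(2 t) - \sin(2 s) \cos(4 t)$, and $w(s,t) = e^{2t}u(s,t)$.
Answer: $w(s, t) = -2 e^{2 t} \sin(s) \sin(2 t) -  e^{2 t} \sin(2 s) \cos(4 t)$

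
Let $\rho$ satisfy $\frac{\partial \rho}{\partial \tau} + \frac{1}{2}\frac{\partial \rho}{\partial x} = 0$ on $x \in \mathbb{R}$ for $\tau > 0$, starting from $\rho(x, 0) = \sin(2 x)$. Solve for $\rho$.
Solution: By characteristics ($dx/d\tau = 1/2$), $\rho(x,\tau) = f(x - \frac{1}{2}\tau)$ with $f = \rho( \cdot , 0)$.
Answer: $\rho(x, \tau) = - \sin(\tau - 2 x)$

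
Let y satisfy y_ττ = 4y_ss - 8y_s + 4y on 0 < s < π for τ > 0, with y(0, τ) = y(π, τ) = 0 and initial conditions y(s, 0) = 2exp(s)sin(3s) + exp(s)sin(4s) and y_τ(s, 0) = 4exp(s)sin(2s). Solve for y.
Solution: Substitute y = exp(s)u.
Then y_s = exp(s)(u_s + u), y_ss = exp(s)(u_ss + 2u_s + u), y_ττ = exp(s)u_ττ; substituting and dividing by exp(s), the lower-order terms cancel: u_ττ = 4u_ss (standard wave equation).
Data for u: u(s,0) = exp(-s)y(s,0) = 2sin(3s) + sin(4s); u_τ(s,0) = exp(-s)y_τ(s,0) = 4sin(2s). The boundary conditions carry over: u(0,τ) = u(π,τ) = 0.
Separating variables: u = Σ [A_n cos(ω_n τ) + B_n sin(ω_n τ)] sin(ns), ω_n = 2n. From ICs (B_n = velocity coefficient / ω_n): A_3=2, A_4=1, B_2=1.
So u(s,τ) = sin(2s)sin(4τ) + 2sin(3s)cos(6τ) + sin(4s)cos(8τ), and y(s,τ) = exp(s)u(s,τ).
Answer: y(s, τ) = exp(s)sin(2s)sin(4τ) + 2exp(s)sin(3s)cos(6τ) + exp(s)sin(4s)cos(8τ)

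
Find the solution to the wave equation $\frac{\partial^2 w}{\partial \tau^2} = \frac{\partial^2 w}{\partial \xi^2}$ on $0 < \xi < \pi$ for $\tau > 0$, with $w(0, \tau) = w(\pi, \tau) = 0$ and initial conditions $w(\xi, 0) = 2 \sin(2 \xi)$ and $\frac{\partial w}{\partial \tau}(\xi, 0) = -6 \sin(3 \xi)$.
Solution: Using separation of variables $w = X(\xi)T(\tau)$:
Eigenfunctions: $\sin(n\xi)$, $n = 1, 2, 3, \ldots$
General solution: $w(\xi, \tau) = \sum [A_n \cos(n \tau) + B_n \sin(n \tau)] \sin(n\xi)$
From $w(\xi,0) = 2 \sin(2 \xi)$: $A_2=2$. From $w_{\tau}(\xi,0) = -6 \sin(3 \xi)$, using $w_{\tau}(\xi,0) = \sum \omega_n B_n \sin(n\xi)$ with $\omega_n = n$: $B_3 = (-6)/3 = -2$.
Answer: $w(\xi, \tau) = -2 \sin(3 \tau) \sin(3 \xi) + 2 \sin(2 \xi) \cos(2 \tau)$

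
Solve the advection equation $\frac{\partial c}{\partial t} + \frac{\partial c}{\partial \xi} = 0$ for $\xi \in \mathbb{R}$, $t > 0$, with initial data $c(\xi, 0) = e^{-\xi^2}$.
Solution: By characteristics ($d\xi/dt = 1$), $c(\xi,t) = f(\xi - t)$ with $f = c( \cdot , 0)$.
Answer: $c(\xi, t) = e^{-(\xi - t)^2}$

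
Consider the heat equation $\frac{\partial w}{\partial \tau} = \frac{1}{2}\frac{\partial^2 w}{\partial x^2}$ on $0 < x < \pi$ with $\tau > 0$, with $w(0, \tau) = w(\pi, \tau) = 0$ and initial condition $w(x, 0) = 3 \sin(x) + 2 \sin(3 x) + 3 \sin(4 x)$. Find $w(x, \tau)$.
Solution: Separating variables: $w = \sum c_n e^{-n^2\tau/2} \sin(nx)$. From $w(x,0) = 3 \sin(x) + 2 \sin(3 x) + 3 \sin(4 x)$: $c_1=3, c_3=2, c_4=3$.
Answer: $w(x, \tau) = 3 e^{-8 \tau} \sin(4 x) + 3 e^{-\tau/2} \sin(x) + 2 e^{-9 \tau/2} \sin(3 x)$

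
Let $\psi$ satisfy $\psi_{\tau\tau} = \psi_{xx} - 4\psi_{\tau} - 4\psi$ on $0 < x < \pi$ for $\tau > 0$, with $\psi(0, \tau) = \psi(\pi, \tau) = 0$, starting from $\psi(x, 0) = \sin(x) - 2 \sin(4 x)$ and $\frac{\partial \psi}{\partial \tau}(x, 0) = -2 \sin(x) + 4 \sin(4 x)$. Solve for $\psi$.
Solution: Substitute $\psi = e^{-2\tau}u$.
Then $\psi_{\tau} = e^{-2\tau}(u_{\tau} - 2u)$, $\psi_{\tau\tau} = e^{-2\tau}(u_{\tau\tau} - 4u_{\tau} + 4u)$, $\psi_{xx} = e^{-2\tau}u_{xx}$; substituting and dividing by $e^{-2\tau}$, the lower-order terms cancel: $u_{\tau\tau} = u_{xx}$ (standard wave equation).
Data for $u$: $u(x,0) = \psi(x,0) = \sin(x) - 2 \sin(4 x)$; $u_{\tau}(x,0) = \psi_{\tau}(x,0) + 2\psi(x,0) = 0$. The boundary conditions carry over: $u(0,\tau) = u(\pi,\tau) = 0$.
Separating variables: $u = \sum [A_n \cos(\omega_n \tau) + B_n \sin(\omega_n \tau)] \sin(nx)$, $\omega_n = n$. From ICs: $A_1=1, A_4=-2$.
So $u(x,\tau) = \sin(x) \cos(\tau) - 2 \sin(4 x) \cos(4 \tau)$, and $\psi(x,\tau) = e^{-2\tau}u(x,\tau)$.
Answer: $\psi(x, \tau) = e^{-2 \tau} \sin(x) \cos(\tau) - 2 e^{-2 \tau} \sin(4 x) \cos(4 \tau)$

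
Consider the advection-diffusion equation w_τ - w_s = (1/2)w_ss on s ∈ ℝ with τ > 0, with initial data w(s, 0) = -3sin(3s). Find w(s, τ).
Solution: Change to a moving frame: let η = s + τ, σ = τ and write w(s,τ) = u(η,σ).
By the chain rule w_τ = u_σ + u_η, w_s = u_η, w_ss = u_ηη.
Then w_τ - w_s = u_σ: the advection term cancels and the PDE becomes the heat equation u_σ = (1/2)u_ηη on η ∈ ℝ.
Initial data: u(η,0) = w(η,0) = -3sin(3η).
On η ∈ ℝ each mode satisfies (sin(nη))″ = -n² sin(nη), so exp(-n²σ/2) sin(nη) solves the heat equation; by superposition u(η,σ) = Σ c_n exp(-n²σ/2) sin(nη).
Reading off the coefficients: c_3=-3, so u(η,σ) = -3exp(-9σ/2)sin(3η).
Substituting back η = s + τ, σ = τ: w(s,τ) = u(s + τ, τ).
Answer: w(s, τ) = -3exp(-9τ/2)sin(3s + 3τ)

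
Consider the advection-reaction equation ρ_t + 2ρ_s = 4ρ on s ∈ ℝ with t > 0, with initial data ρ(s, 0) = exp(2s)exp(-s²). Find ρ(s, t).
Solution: Substitute ρ = exp(2s)u, i.e. u = exp(-2s)ρ.
By the product rule, ρ_s = exp(2s)(u_s + 2u), ρ_t = exp(2s)u_t.
Substituting into the PDE and dividing by exp(2s): u_t + 2(u_s + 2u) = 4u.
The lower-order terms cancel, leaving the standard advection equation u_t + 2u_s = 0.
Initial data for u: u(s,0) = exp(-2s)ρ(s,0) = exp(-s²).
Solve for u:
  By method of characteristics (waves move right with speed 2):
  Along characteristics s - 2t = const, u is constant, so u(s,t) = f(s - 2t) with f = u(·, 0).
Hence u(s,t) = exp(-(s - 2t)²).
Transform back: ρ(s,t) = exp(2s)u(s,t).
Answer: ρ(s, t) = exp(2s)exp(-(s - 2t)²)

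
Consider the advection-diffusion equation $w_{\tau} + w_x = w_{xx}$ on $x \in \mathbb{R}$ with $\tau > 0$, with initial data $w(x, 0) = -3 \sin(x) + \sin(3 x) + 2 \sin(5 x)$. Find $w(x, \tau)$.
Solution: Moving frame: $\eta = x - \tau$, $\sigma = \tau$, $w = u(\eta,\sigma)$, so $w_{\tau} = u_{\sigma} - u_{\eta}$ and $w_{xx} = u_{\eta\eta}$.
Hence $w_{\tau} + w_x = u_{\sigma}$ and the PDE becomes the heat equation $u_{\sigma} = u_{\eta\eta}$ on $\eta \in \mathbb{R}$.
Initial data: $u(\eta,0) = w(\eta,0) = -3 \sin(\eta) + \sin(3 \eta) + 2 \sin(5 \eta)$. Each mode $\sin(n\eta)$ decays as $e^{-n^2\sigma}$ on $\mathbb{R}$, so $u(\eta,\sigma) = \sum c_n e^{-n^2\sigma} \sin(n\eta)$ with $c_1=-3, c_3=1, c_5=2$: $u(\eta,\sigma) = -3 e^{-\sigma} \sin(\eta) + e^{-9 \sigma} \sin(3 \eta) + 2 e^{-25 \sigma} \sin(5 \eta)$.
Substituting back: $w(x,\tau) = u(x - \tau, \tau)$.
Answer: $w(x, \tau) = 3 e^{-\tau} \sin(\tau - x) -  e^{-9 \tau} \sin(3 \tau - 3 x) - 2 e^{-25 \tau} \sin(5 \tau - 5 x)$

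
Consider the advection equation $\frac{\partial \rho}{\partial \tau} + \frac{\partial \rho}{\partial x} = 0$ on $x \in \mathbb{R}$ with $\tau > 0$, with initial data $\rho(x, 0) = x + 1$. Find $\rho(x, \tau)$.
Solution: By method of characteristics (waves move right with speed 1):
Along characteristics $x - \tau =$ const, $\rho$ is constant, so $\rho(x,\tau) = f(x - \tau)$ with $f = \rho( \cdot , 0)$.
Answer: $\rho(x, \tau) = - \tau + x + 1$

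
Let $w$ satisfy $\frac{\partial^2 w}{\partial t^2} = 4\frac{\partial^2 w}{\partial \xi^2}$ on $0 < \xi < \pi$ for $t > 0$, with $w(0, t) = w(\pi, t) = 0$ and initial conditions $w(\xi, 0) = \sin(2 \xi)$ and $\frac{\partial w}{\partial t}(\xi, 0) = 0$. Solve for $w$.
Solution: Using separation of variables $w = X(\xi)T(t)$:
Eigenfunctions: $\sin(n\xi)$, $n = 1, 2, 3, \ldots$
General solution: $w(\xi, t) = \sum [A_n \cos(2n t) + B_n \sin(2n t)] \sin(n\xi)$
From $w(\xi,0) = \sin(2 \xi)$: $A_2=1$. From $w_t(\xi,0) = 0$: all $B_n = 0$.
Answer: $w(\xi, t) = \sin(2 \xi) \cos(4 t)$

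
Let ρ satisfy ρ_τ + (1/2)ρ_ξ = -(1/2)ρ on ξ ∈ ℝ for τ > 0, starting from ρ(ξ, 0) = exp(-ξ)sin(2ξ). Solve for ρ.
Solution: Substitute ρ = exp(-ξ)u.
Then ρ_ξ = exp(-ξ)(u_ξ - u), ρ_τ = exp(-ξ)u_τ; substituting and dividing by exp(-ξ), the lower-order terms cancel: u_τ + (1/2)u_ξ = 0 (standard advection equation).
Data for u: u(ξ,0) = exp(ξ)ρ(ξ,0) = sin(2ξ).
By characteristics (dξ/dτ = 1/2), u(ξ,τ) = f(ξ - (1/2)τ) with f = u(·, 0).
So u(ξ,τ) = sin(2ξ - τ), and ρ(ξ,τ) = exp(-ξ)u(ξ,τ).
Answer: ρ(ξ, τ) = exp(-ξ)sin(2ξ - τ)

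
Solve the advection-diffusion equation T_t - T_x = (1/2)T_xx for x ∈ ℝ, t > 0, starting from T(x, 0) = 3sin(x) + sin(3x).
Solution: Moving frame: η = x + t, σ = t, T = u(η,σ), so T_t = u_σ + u_η and T_xx = u_ηη.
Hence T_t - T_x = u_σ and the PDE becomes the heat equation u_σ = (1/2)u_ηη on η ∈ ℝ.
Initial data: u(η,0) = T(η,0) = 3sin(η) + sin(3η). Each mode sin(nη) decays as exp(-n²σ/2) on ℝ, so u(η,σ) = Σ c_n exp(-n²σ/2) sin(nη) with c_1=3, c_3=1: u(η,σ) = 3exp(-σ/2)sin(η) + exp(-9σ/2)sin(3η).
Substituting back: T(x,t) = u(x + t, t).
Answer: T(x, t) = 3exp(-t/2)sin(t + x) + exp(-9t/2)sin(3t + 3x)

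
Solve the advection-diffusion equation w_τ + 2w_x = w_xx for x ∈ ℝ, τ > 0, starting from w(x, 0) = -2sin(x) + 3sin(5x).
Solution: Moving frame: η = x - 2τ, σ = τ, w = u(η,σ), so w_τ = u_σ - 2u_η and w_xx = u_ηη.
Hence w_τ + 2w_x = u_σ and the PDE becomes the heat equation u_σ = u_ηη on η ∈ ℝ.
Initial data: u(η,0) = w(η,0) = -2sin(η) + 3sin(5η). Each mode sin(nη) decays as exp(-n²σ) on ℝ, so u(η,σ) = Σ c_n exp(-n²σ) sin(nη) with c_1=-2, c_5=3: u(η,σ) = -2exp(-σ)sin(η) + 3exp(-25σ)sin(5η).
Substituting back: w(x,τ) = u(x - 2τ, τ).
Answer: w(x, τ) = -2exp(-τ)sin(x - 2τ) + 3exp(-25τ)sin(5x - 10τ)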